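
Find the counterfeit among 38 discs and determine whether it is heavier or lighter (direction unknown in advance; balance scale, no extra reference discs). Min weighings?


Let n = 38. 76 possibilities (n discs × lighter/heavier); each weighing has 3 outcomes.
Bound for k weighings: say the first weighing puts j discs on each pan. If it tips, the 2j weighed discs remain suspects (each with a known direction) and k-1 weighings give 3^(k-1) outcomes; 3^(k-1) is odd, so 2j ≤ 3^(k-1) - 1. If it balances, the n - 2j unweighed discs remain with direction unknown: 2(n - 2j) ≤ 3^(k-1) - 1 by the same parity argument. Adding, n ≤ (3^(k-1) - 1) + (3^(k-1) - 1)/2 = (3^k - 3)/2, and the classical three-group strategy achieves this (3 discs in 2 weighings, 12 in 3, 39 in 4, 120 in 5).
So we need the smallest k with (3^k - 3)/2 ≥ 38.
k = 3: (3^3 - 3)/2 = 12 < 38 ✗
k = 4: (3^4 - 3)/2 = 39 ≥ 38 ✓

4


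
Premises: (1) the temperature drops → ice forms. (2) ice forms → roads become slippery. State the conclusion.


Hypothetical syllogism: P → Q, Q → R ⊢ P → R
Premise 1: the temperature drops → ice forms
Premise 2: ice forms → roads become slippery
Chain the implications: the middle term (ice forms) links the two.
Conclusion: If the temperature drops, then roads become slippery.

If the temperature drops, then roads become slippery.


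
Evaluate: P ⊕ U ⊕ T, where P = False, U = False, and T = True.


P = False, U = False, T = True
Step 1: P ⊕ U = False XOR False = False
Step 2: False ⊕ T = False XOR True = True
XOR is true when an odd number of operands are true.

True


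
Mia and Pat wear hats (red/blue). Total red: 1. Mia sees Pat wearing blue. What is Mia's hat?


Total red = 1, Pat = blue
Red accounted for: 0
Remaining for Mia: 1
Mia's hat is red.

red


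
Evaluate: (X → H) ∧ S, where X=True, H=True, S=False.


X = True, H = True, S = False
Expression: (X → H) ∧ S
Step 1: X → H = True → True (false only if X=True, H=False) = True
Step 2: (True) ∧ S = True AND False = False

False


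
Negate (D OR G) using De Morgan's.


De Morgan's law: ¬(P ∨ Q) ≡ ¬P ∧ ¬Q
¬(D ∨ G) = ¬D ∧ ¬G

¬D ∧ ¬G


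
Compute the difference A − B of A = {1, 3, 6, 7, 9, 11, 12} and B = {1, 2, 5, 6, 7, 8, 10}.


A = {1, 3, 6, 7, 9, 11, 12}
B = {1, 2, 5, 6, 7, 8, 10}
Operation: difference A − B
In A but not B: 3, 9, 11, 12

{3, 9, 11, 12}


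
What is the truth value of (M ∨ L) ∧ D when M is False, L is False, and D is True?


M = False, L = False, D = True
Step 1: M ∨ L = False OR False = False
Step 2: False ∧ D = False AND True = False
OR is true when at least one operand is true; AND requires both.

False


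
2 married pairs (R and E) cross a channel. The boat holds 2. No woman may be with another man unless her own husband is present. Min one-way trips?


Label couples R and E.
1. WR+WE → (far: WR,WE; near: HR,HE)
2. WR ←   (far: WE; near: HR,HE,WR)
3. HR+HE → (far: HR,HE,WE; near: WR)
4. HR ←   (far: HE,WE; near: HR,WR)  — HR returns, since WR is alone on near bank
5. HR+WR → (far: all four; near: empty)
Every state respects the constraint.
Minimum trips = 5

5


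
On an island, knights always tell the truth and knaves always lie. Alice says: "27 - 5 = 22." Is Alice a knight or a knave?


Statement: "27 - 5 = 22."
Actual: 27 - 5 = 22
Claimed: 22
Statement is TRUE → Alice tells the truth → Knight

Knight


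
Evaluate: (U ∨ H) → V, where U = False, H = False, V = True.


U = False, H = False, V = True
Step 1: U ∨ H = False OR False = False
Step 2: (False) → V: false only when antecedent=True and V=False.
Result: True

True


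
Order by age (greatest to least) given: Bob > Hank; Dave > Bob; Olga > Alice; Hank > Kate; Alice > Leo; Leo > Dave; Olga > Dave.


Constraints: Bob > Hank; Dave > Bob; Olga > Alice; Hank > Kate; Alice > Leo; Leo > Dave; Olga > Dave
Method: at each step, the next-highest is the one remaining person who never appears on the smaller side of a constraint between remaining people.
  Step 1: remaining {Olga, Kate, Bob, Leo, Hank, Alice, Dave}; on the smaller side: {Kate, Bob, Leo, Hank, Alice, Dave} → Olga is next (Olga > Alice; Olga > Dave).
  Step 2: remaining {Kate, Bob, Leo, Hank, Alice, Dave}; on the smaller side: {Kate, Bob, Leo, Hank, Dave} → Alice is next (Alice > Leo).
  Step 3: remaining {Kate, Bob, Leo, Hank, Dave}; on the smaller side: {Kate, Bob, Hank, Dave} → Leo is next (Leo > Dave).
  Step 4: remaining {Kate, Bob, Hank, Dave}; on the smaller side: {Kate, Bob, Hank} → Dave is next (Dave > Bob).
  Step 5: remaining {Kate, Bob, Hank}; on the smaller side: {Kate, Hank} → Bob is next (Bob > Hank).
  Step 6: remaining {Kate, Hank}; on the smaller side: {Kate} → Hank is next (Hank > Kate).
  Step 7: only Kate remains → lowest.
Final ranking (highest to lowest):

Olga > Alice > Leo > Dave > Bob > Hank > Kate


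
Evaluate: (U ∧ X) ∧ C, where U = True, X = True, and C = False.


U = True, X = True, C = False
Step 1: U ∧ X = True AND True = True
Step 2: True ∧ C = True AND False = False
AND is true only when ALL operands are true.

False


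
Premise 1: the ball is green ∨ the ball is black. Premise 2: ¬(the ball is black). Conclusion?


Disjunctive syllogism: P ∨ Q, ¬P ⊢ Q
Disjunction: the ball is green ∨ the ball is black
We know it is not the case that the ball is black.
By disjunctive syllogism, the other disjunct must be true.

The ball is green


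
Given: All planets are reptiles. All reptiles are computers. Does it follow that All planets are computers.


Premise 1: All planets are reptiles.
Premise 2: All reptiles are computers.
Conclusion: All planets are computers.
Barbara syllogism (AAA-1): All A are B, All B are C → All A are C.
Middle term (reptiles) distributed in premise 2.

Valid


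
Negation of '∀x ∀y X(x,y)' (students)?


Original: ∀x ∀y X(x,y)
Rule: ¬∀→∃, ¬∃→∀, negate predicate.
Negation: ∃x ∃y ¬X(x,y)

∃x ∃y ¬X(x,y)


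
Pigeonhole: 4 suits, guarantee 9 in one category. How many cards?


Pigeonhole: to guarantee k in one of n categories, need (k-1)×n + 1.
k = 9, n = 4
Minimum = (9-1) × 4 + 1 = 8 × 4 + 1

33


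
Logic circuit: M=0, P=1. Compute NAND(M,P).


M AND P = 0
NOT(0) = 1

1


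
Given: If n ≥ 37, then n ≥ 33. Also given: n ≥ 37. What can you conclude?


Modus ponens: P → Q, P ⊢ Q
P: n ≥ 37
Q: n ≥ 33
We have P → Q and P is true.
By modus ponens, Q must be true.

n ≥ 33


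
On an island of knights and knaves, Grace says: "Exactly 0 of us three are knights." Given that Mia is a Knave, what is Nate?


Grace claims exactly 0 knights among Grace, Mia, Nate.
Given: Mia is a Knave.

Case 1: Grace is a Knight (tells truth)
  Then exactly 0 of the three are knights.
  Counting Grace, Mia: 1 knight(s) so far. Need -1 more → impossible.
Case 2: Grace is a Knave (lies)
  Then the count is NOT 0.
  If Nate = Knave, count = 0 = 0 → claim would be true, contradicts lie.
  If Nate = Knight, count = 1 ≠ 0 → lie confirmed ✓

Nate is a Knight.

Knight


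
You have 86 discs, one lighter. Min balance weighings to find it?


Each weighing has 3 outcomes (left heavy / balance / right heavy), so k weighings distinguish at most 3^k cases; splitting into three near-equal groups achieves this.
Need 3^k ≥ 86: 3^4 = 81 < 86 ≤ 3^5 = 243
k = ⌈log₃(86)⌉ = 5

5


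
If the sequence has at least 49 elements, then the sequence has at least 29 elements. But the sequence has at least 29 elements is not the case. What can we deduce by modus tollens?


Modus tollens: P → Q, ¬Q ⊢ ¬P
P: the sequence has at least 49 elements
Q: the sequence has at least 29 elements
We have P → Q and Q is false.
By modus tollens, P must be false.

It is not the case that the sequence has at least 49 elements


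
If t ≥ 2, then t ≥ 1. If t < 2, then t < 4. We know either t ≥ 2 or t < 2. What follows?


Constructive dilemma: (P → Q) ∧ (R → S), P ∨ R ⊢ Q ∨ S
Premise 1: t ≥ 2 → t ≥ 1
Premise 2: t < 2 → t < 4
Premise 3: t ≥ 2 ∨ t < 2
Case 1: Assuming t ≥ 2, then by Premise 1, t ≥ 1.
Case 2: Assuming t < 2, then by Premise 2, t < 4.
Since one of t ≥ 2 or t < 2 must hold, we get t ≥ 1 or t < 4.

t ≥ 1 or t < 4.


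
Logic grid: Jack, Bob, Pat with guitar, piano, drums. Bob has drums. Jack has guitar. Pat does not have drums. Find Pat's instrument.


From clues:
  Jack → guitar
  Bob → drums
By elimination, Pat gets the remaining.

piano


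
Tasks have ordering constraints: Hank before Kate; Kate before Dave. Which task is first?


Constraints: Hank before Kate; Kate before Dave
The first task can have nothing scheduled before it, so it must never appear on the right of a 'before'.
Tasks appearing after some 'before': Kate, Dave.
The only task not in that list is Hank → it is first.

Hank


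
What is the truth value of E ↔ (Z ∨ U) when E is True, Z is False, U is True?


E = True, Z = False, U = True
Step 1: Z ∨ U = False OR True = True
Step 2: E ↔ (True): true when both sides have same truth value.
Result: True ↔ True = True

True


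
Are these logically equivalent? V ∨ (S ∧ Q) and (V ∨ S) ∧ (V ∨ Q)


Expression 1: V ∨ (S ∧ Q)
Expression 2: (V ∨ S) ∧ (V ∨ Q)
Truth table (V S Q | Expr1 Expr2):
  T T T |   T     T
  T T F |   T     T
  T F T |   T     T
  T F F |   T     T
  F T T |   T     T
  F T F |   F     F
  F F T |   F     F
  F F F |   F     F
All 8 rows agree, so the expressions are logically equivalent.

Yes


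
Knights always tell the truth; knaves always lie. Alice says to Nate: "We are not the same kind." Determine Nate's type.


Alice says: "We are not the same kind."
Case 1: Alice is a Knight (truth-teller)
  Statement is true → they ARE different → Nate is a Knave
Case 2: Alice is a Knave (liar)
  Statement is false → they are NOT different → Nate is a Knave
In both cases, Nate is a Knave.

Knave


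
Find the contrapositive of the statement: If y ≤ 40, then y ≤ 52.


Original: If y ≤ 40, then y ≤ 52
Contrapositive: If ¬Q, then ¬P
Negate Q: not (y ≤ 52)
Negate P: not (y ≤ 40)

If not (y ≤ 52), then not (y ≤ 40).


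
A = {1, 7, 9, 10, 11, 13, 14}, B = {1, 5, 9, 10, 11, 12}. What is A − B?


A = {1, 7, 9, 10, 11, 13, 14}
B = {1, 5, 9, 10, 11, 12}
Operation: difference A − B
In A but not B: 7, 13, 14

{7, 13, 14}


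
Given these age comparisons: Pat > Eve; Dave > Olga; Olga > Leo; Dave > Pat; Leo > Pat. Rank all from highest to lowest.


Constraints: Pat > Eve; Dave > Olga; Olga > Leo; Dave > Pat; Leo > Pat
Method: at each step, the next-highest is the one remaining person who never appears on the smaller side of a constraint between remaining people.
  Step 1: remaining {Eve, Dave, Leo, Pat, Olga}; on the smaller side: {Eve, Leo, Pat, Olga} → Dave is next (Dave > Olga; Dave > Pat).
  Step 2: remaining {Eve, Leo, Pat, Olga}; on the smaller side: {Eve, Leo, Pat} → Olga is next (Olga > Leo).
  Step 3: remaining {Eve, Leo, Pat}; on the smaller side: {Eve, Pat} → Leo is next (Leo > Pat).
  Step 4: remaining {Eve, Pat}; on the smaller side: {Eve} → Pat is next (Pat > Eve).
  Step 5: only Eve remains → lowest.
Final ranking (highest to lowest):

Dave > Olga > Leo > Pat > Eve


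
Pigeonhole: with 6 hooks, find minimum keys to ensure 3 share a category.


Pigeonhole: to guarantee k in one of n categories, need (k-1)×n + 1.
k = 3, n = 6
Minimum = (3-1) × 6 + 1 = 2 × 6 + 1

13


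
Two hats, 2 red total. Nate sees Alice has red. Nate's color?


Total red = 2, Alice = red
Red accounted for: 1
Remaining for Nate: 1
Nate's hat is red.

red


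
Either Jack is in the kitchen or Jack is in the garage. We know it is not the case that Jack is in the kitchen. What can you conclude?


Disjunctive syllogism: P ∨ Q, ¬P ⊢ Q
Disjunction: Jack is in the kitchen ∨ Jack is in the garage
We know it is not the case that Jack is in the kitchen.
By disjunctive syllogism, the other disjunct must be true.

Jack is in the garage


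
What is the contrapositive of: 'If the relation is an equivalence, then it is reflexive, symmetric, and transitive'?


Original: If the relation is an equivalence, then it is reflexive, symmetric, and transitive
Contrapositive: If ¬Q, then ¬P
Negate Q: not (it is reflexive, symmetric, and transitive)
Negate P: not (the relation is an equivalence)

If not (it is reflexive, symmetric, and transitive), then not (the relation is an equivalence).


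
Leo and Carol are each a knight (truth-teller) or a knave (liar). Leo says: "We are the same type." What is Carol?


Leo says: "We are the same type."
Case 1: Leo is a Knight (truth-teller)
  Statement is true → they ARE the same → Carol is also a Knight
Case 2: Leo is a Knave (liar)
  Statement is false → they are NOT the same → Carol is a Knight
In both cases, Carol is a Knight.

Knight


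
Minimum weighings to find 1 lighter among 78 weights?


Each weighing has 3 outcomes (left heavy / balance / right heavy), so k weighings distinguish at most 3^k cases; splitting into three near-equal groups achieves this.
Need 3^k ≥ 78: 3^3 = 27 < 78 ≤ 3^4 = 81
k = ⌈log₃(78)⌉ = 4

4


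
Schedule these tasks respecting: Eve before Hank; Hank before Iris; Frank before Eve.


Constraints: Eve before Hank; Hank before Iris; Frank before Eve
Method: repeatedly schedule the remaining task that has no remaining task required before it.
  Step 1: remaining {Iris, Hank, Eve, Frank}; every task except Frank still has a predecessor pending → schedule Frank.
  Step 2: remaining {Iris, Hank, Eve}; every task except Eve still has a predecessor pending → schedule Eve.
  Step 3: remaining {Iris, Hank}; every task except Hank still has a predecessor pending → schedule Hank.
  Step 4: only Iris remains → schedule Iris.
Resulting order:

Frank → Eve → Hank → Iris


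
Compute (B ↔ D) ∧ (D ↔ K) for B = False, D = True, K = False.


B = False, D = True, K = False
Step 1: B ↔ D is true when B and D have the same value. Result: False
Step 2: D ↔ K is true when D and K have the same value. Result: False
Step 3: False ∧ False = False

False


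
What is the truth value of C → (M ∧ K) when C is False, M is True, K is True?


C = False, M = True, K = True
Step 1: M ∧ K = True AND True = True
Step 2: C → (True): false only when C=True and consequent=False.
Result: True

True


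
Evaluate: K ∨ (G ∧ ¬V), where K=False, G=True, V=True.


K = False, G = True, V = True
Expression: K ∨ (G ∧ ¬V)
Step 1: ¬V = NOT True = False
Step 2: G ∧ ¬V = True AND False = False
Step 3: K ∨ (False) = False OR False = False

False


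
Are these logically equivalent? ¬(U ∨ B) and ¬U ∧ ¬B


Expression 1: ¬(U ∨ B)
Expression 2: ¬U ∧ ¬B
Truth table (U B | Expr1 Expr2):
  T T |   F     F
  T F |   F     F
  F T |   F     F
  F F |   T     T
All 4 rows agree, so the expressions are logically equivalent.

Yes


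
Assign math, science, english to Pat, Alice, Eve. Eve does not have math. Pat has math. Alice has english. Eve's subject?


From clues:
  Pat → math
  Alice → english
By elimination, Eve gets the remaining.

science


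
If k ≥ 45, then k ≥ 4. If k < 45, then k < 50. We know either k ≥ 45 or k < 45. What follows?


Constructive dilemma: (P → Q) ∧ (R → S), P ∨ R ⊢ Q ∨ S
Premise 1: k ≥ 45 → k ≥ 4
Premise 2: k < 45 → k < 50
Premise 3: k ≥ 45 ∨ k < 45
Case 1: Assuming k ≥ 45, then by Premise 1, k ≥ 4.
Case 2: Assuming k < 45, then by Premise 2, k < 50.
Since one of k ≥ 45 or k < 45 must hold, we get k ≥ 4 or k < 50.

k ≥ 4 or k < 50.


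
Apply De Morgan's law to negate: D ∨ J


De Morgan's law: ¬(P ∨ Q) ≡ ¬P ∧ ¬Q
¬(D ∨ J) = ¬D ∧ ¬J

¬D ∧ ¬J


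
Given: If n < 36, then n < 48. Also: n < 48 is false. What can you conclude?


Modus tollens: P → Q, ¬Q ⊢ ¬P
P: n < 36
Q: n < 48
We have P → Q and Q is false.
By modus tollens, P must be false.

It is not the case that n < 36


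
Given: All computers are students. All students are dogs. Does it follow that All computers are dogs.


Premise 1: All computers are students.
Premise 2: All students are dogs.
Conclusion: All computers are dogs.
Barbara syllogism (AAA-1): All A are B, All B are C → All A are C.
Middle term (students) distributed in premise 2.

Valid


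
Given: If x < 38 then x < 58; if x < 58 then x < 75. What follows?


Hypothetical syllogism: P → Q, Q → R ⊢ P → R
Premise 1: x < 38 → x < 58
Premise 2: x < 58 → x < 75
Chain the implications: the middle term (x < 58) links the two.
Conclusion: If x < 38, then x < 75.

If x < 38, then x < 75.


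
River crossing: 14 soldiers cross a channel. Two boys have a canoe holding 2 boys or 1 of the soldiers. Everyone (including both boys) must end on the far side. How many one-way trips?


Per crossing of one of the soldiers: boys→, one←, one of the soldiers→, one← = 4 trips
14 × 4 = 56, + 1 final boys→ = 57
Minimum trips = 57

57


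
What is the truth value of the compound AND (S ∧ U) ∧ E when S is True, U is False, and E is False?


S = True, U = False, E = False
Step 1: S ∧ U = True AND False = False
Step 2: False ∧ E = False AND False = False
AND is true only when ALL operands are true.

False


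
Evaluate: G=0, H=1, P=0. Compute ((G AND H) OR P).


G AND H = 0&1 = 0
0 OR 0 = 0

0


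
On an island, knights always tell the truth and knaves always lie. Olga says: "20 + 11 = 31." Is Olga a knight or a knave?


Statement: "20 + 11 = 31."
Actual: 20 + 11 = 31
Claimed: 31
Statement is TRUE → Olga tells the truth → Knight

Knight


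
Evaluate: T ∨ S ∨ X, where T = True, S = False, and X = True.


T = True, S = False, X = True
Step 1: T ∨ S = True OR False = True
Step 2: True ∨ X = True OR True = True
OR is true when at least one operand is true.

True


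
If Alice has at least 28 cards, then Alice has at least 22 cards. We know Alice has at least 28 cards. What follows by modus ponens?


Modus ponens: P → Q, P ⊢ Q
P: Alice has at least 28 cards
Q: Alice has at least 22 cards
We have P → Q and P is true.
By modus ponens, Q must be true.

Alice has at least 22 cards


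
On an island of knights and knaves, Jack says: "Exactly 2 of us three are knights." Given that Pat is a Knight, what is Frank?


Jack claims exactly 2 knights among Jack, Pat, Frank.
Given: Pat is a Knight.

Case 1: Jack is a Knight (tells truth)
  Then exactly 2 of the three are knights.
  Counting Jack, Pat: 2 knight(s) so far. Need 0 more → Frank = Knave.
Case 2: Jack is a Knave (lies)
  Then the count is NOT 2.
  If Frank = Knight, count = 2 = 2 → claim would be true, contradicts lie.
  If Frank = Knave, count = 1 ≠ 2 → lie confirmed ✓

Frank is a Knave.

Knave


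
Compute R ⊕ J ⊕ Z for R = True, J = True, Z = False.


R = True, J = True, Z = False
Step 1: R ⊕ J = True XOR True = False
Step 2: False ⊕ Z = False XOR False = False
XOR is true when an odd number of operands are true.

False


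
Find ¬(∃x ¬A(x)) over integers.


Original: ∃x ¬A(x)
Rule: ¬∀→∃, ¬∃→∀, negate predicate.
Negation: ∀x A(x)

∀x A(x)


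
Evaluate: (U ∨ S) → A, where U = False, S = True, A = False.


U = False, S = True, A = False
Step 1: U ∨ S = False OR True = True
Step 2: (True) → A: false only when antecedent=True and A=False.
Result: False

False


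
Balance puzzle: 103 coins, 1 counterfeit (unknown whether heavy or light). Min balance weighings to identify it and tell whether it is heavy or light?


Let n = 103. 206 possibilities (n coins × lighter/heavier); each weighing has 3 outcomes.
Bound for k weighings: say the first weighing puts j coins on each pan. If it tips, the 2j weighed coins remain suspects (each with a known direction) and k-1 weighings give 3^(k-1) outcomes; 3^(k-1) is odd, so 2j ≤ 3^(k-1) - 1. If it balances, the n - 2j unweighed coins remain with direction unknown: 2(n - 2j) ≤ 3^(k-1) - 1 by the same parity argument. Adding, n ≤ (3^(k-1) - 1) + (3^(k-1) - 1)/2 = (3^k - 3)/2, and the classical three-group strategy achieves this (3 coins in 2 weighings, 12 in 3, 39 in 4, 120 in 5).
So we need the smallest k with (3^k - 3)/2 ≥ 103.
k = 4: (3^4 - 3)/2 = 39 < 103 ✗
k = 5: (3^5 - 3)/2 = 120 ≥ 103 ✓

5


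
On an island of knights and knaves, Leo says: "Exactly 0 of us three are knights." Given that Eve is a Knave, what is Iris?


Leo claims exactly 0 knights among Leo, Eve, Iris.
Given: Eve is a Knave.

Case 1: Leo is a Knight (tells truth)
  Then exactly 0 of the three are knights.
  Counting Leo, Eve: 1 knight(s) so far. Need -1 more → impossible.
Case 2: Leo is a Knave (lies)
  Then the count is NOT 0.
  If Iris = Knave, count = 0 = 0 → claim would be true, contradicts lie.
  If Iris = Knight, count = 1 ≠ 0 → lie confirmed ✓

Iris is a Knight.

Knight


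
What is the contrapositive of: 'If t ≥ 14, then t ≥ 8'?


Original: If t ≥ 14, then t ≥ 8
Contrapositive: If ¬Q, then ¬P
Negate Q: not (t ≥ 8)
Negate P: not (t ≥ 14)

If not (t ≥ 8), then not (t ≥ 14).


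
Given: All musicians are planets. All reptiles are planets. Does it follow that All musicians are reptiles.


Premise 1: All musicians are planets.
Premise 2: All reptiles are planets.
Conclusion: All musicians are reptiles.
Fallacy: undistributed middle. planets is predicate in both.
Counterexample: musicians and reptiles could be disjoint subsets of planets.

Invalid


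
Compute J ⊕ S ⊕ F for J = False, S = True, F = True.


J = False, S = True, F = True
Step 1: J ⊕ S = False XOR True = True
Step 2: True ⊕ F = True XOR True = False
XOR is true when an odd number of operands are true.

False


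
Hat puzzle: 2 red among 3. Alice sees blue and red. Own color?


Total red = 2, seen red = 1
Own red = 2 - 1 = 1
Alice's hat is red.

red


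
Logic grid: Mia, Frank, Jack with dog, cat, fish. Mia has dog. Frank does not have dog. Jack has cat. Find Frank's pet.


From clues:
  Jack → cat
  Mia → dog
By elimination, Frank gets the remaining.

fish


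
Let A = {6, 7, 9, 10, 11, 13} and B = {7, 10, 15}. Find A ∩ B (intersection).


A = {6, 7, 9, 10, 11, 13}
B = {7, 10, 15}
Operation: intersection
Elements in both: 7, 10

{7, 10}


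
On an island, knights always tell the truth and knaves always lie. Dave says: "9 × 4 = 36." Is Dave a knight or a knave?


Statement: "9 × 4 = 36."
Actual: 9 × 4 = 36
Claimed: 36
Statement is TRUE → Dave tells the truth → Knight

Knight


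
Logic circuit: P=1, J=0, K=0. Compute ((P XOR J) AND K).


P XOR J = 1^0 = 1
1 AND 0 = 0

0


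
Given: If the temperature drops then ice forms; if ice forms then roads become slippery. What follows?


Hypothetical syllogism: P → Q, Q → R ⊢ P → R
Premise 1: the temperature drops → ice forms
Premise 2: ice forms → roads become slippery
Chain the implications: the middle term (ice forms) links the two.
Conclusion: If the temperature drops, then roads become slippery.

If the temperature drops, then roads become slippery.


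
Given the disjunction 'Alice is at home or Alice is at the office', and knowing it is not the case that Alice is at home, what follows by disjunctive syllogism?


Disjunctive syllogism: P ∨ Q, ¬P ⊢ Q
Disjunction: Alice is at home ∨ Alice is at the office
We know it is not the case that Alice is at home.
By disjunctive syllogism, the other disjunct must be true.

Alice is at the office


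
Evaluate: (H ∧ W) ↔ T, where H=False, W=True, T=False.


H = False, W = True, T = False
Expression: (H ∧ W) ↔ T
Step 1: H ∧ W = False AND True = False
Step 2: (False) ↔ T = (False iff False) = True

True


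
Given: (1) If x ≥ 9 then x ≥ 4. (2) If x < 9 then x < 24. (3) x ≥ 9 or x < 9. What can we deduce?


Constructive dilemma: (P → Q) ∧ (R → S), P ∨ R ⊢ Q ∨ S
Premise 1: x ≥ 9 → x ≥ 4
Premise 2: x < 9 → x < 24
Premise 3: x ≥ 9 ∨ x < 9
Case 1: Assuming x ≥ 9, then by Premise 1, x ≥ 4.
Case 2: Assuming x < 9, then by Premise 2, x < 24.
Since one of x ≥ 9 or x < 9 must hold, we get x ≥ 4 or x < 24.

x ≥ 4 or x < 24.


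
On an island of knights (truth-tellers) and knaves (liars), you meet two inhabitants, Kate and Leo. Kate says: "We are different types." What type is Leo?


Kate says: "We are different types."
Case 1: Kate is a Knight (truth-teller)
  Statement is true → they ARE different → Leo is a Knave
Case 2: Kate is a Knave (liar)
  Statement is false → they are NOT different → Leo is a Knave
In both cases, Leo is a Knave.

Knave


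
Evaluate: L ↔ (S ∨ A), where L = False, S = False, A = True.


L = False, S = False, A = True
Step 1: S ∨ A = False OR True = True
Step 2: L ↔ (True): true when both sides have same truth value.
Result: False ↔ True = False

False


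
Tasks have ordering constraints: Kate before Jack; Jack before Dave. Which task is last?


Constraints: Kate before Jack; Jack before Dave
The last task can have nothing scheduled after it, so it must never appear on the left of a 'before'.
Tasks appearing before some other task: Kate, Jack.
The only task not in that list is Dave → it is last.

Dave


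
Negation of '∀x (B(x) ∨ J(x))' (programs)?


Original: ∀x (B(x) ∨ J(x))
Rule: ¬∀→∃, ¬∃→∀, negate predicate.
Negation: ∃x (¬B(x) ∧ ¬J(x))

∃x (¬B(x) ∧ ¬J(x))


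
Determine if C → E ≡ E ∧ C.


Expression 1: C → E
Expression 2: E ∧ C
Truth table (C E | Expr1 Expr2):
  T T |   T     T
  T F |   F     F
  F T |   T     F   ← differ
  F F |   T     F   ← differ
Counterexample: C=F, E=T gives Expr1 = T but Expr2 = F, so the expressions are NOT logically equivalent.

No


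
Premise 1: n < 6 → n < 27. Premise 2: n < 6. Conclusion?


Modus ponens: P → Q, P ⊢ Q
P: n < 6
Q: n < 27
We have P → Q and P is true.
By modus ponens, Q must be true.

n < 27


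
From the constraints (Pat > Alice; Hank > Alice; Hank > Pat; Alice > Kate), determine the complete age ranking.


Constraints: Pat > Alice; Hank > Alice; Hank > Pat; Alice > Kate
Method: at each step, the next-highest is the one remaining person who never appears on the smaller side of a constraint between remaining people.
  Step 1: remaining {Hank, Kate, Alice, Pat}; on the smaller side: {Kate, Alice, Pat} → Hank is next (Hank > Alice; Hank > Pat).
  Step 2: remaining {Kate, Alice, Pat}; on the smaller side: {Kate, Alice} → Pat is next (Pat > Alice).
  Step 3: remaining {Kate, Alice}; on the smaller side: {Kate} → Alice is next (Alice > Kate).
  Step 4: only Kate remains → lowest.
Final ranking (highest to lowest):

Hank > Pat > Alice > Kate


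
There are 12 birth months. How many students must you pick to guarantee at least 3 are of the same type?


Pigeonhole: to guarantee k in one of n categories, need (k-1)×n + 1.
k = 3, n = 12
Minimum = (3-1) × 12 + 1 = 2 × 12 + 1

25


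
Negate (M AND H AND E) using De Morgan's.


De Morgan's law: ¬(P ∧ Q ∧ R) ≡ ¬P ∨ ¬Q ∨ ¬R
¬(M ∧ H ∧ E) = ¬M ∨ ¬H ∨ ¬E

¬M ∨ ¬H ∨ ¬E


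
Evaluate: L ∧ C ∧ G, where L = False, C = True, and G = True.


L = False, C = True, G = True
Step 1: L ∧ C = False AND True = False
Step 2: (False) ∧ G = (False) AND True = False
AND is true only when ALL operands are true.

False


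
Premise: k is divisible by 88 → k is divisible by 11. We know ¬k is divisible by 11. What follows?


Modus tollens: P → Q, ¬Q ⊢ ¬P
P: k is divisible by 88
Q: k is divisible by 11
We have P → Q and Q is false.
By modus tollens, P must be false.

It is not the case that k is divisible by 88


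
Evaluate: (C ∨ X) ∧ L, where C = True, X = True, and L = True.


C = True, X = True, L = True
Step 1: C ∨ X = True OR True = True
Step 2: True ∧ L = True AND True = True
OR is true when at least one operand is true; AND requires both.

True


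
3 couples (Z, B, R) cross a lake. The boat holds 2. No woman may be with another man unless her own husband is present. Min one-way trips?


Label couples Z, B, R (H = husband, W = wife).
Counting alone: 6 people, the boat carries 2 and someone must bring it back, so each round trip nets at most +1 on the far side until the last crossing → at least 9 trips. The jealousy constraint makes 9 impossible; the shortest valid schedule has 11:
1. WZ+WB →  (far: WZ,WB; near: HZ,HB,HR,WR)
2. WZ ←       (far: WB; near: HZ,HB,HR,WZ,WR)
3. WZ+WR →  (far: WZ,WB,WR; near: HZ,HB,HR)
4. WZ ←       (far: WB,WR; near: HZ,HB,HR,WZ)
5. HB+HR →  (far: HB,WB,HR,WR; near: HZ,WZ)
6. HB+WB ←  (far: HR,WR; near: HZ,WZ,HB,WB)
7. HZ+HB →  (far: HZ,HB,HR,WR; near: WZ,WB)
8. WR ←       (far: HZ,HB,HR; near: WZ,WB,WR)
9. WZ+WB →  (far: HZ,WZ,HB,WB,HR; near: WR)
10. HR ←      (far: HZ,WZ,HB,WB; near: HR,WR)
11. HR+WR → (far: all six; near: empty)
In every state each wife is either with her husband or with no other man.
Minimum trips = 11

11


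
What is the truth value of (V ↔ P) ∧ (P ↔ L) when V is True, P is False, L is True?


V = True, P = False, L = True
Step 1: V ↔ P is true when V and P have the same value. Result: False
Step 2: P ↔ L is true when P and L have the same value. Result: False
Step 3: False ∧ False = False

False


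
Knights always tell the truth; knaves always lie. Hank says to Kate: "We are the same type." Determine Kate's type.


Hank says: "We are the same type."
Case 1: Hank is a Knight (truth-teller)
  Statement is true → they ARE the same → Kate is also a Knight
Case 2: Hank is a Knave (liar)
  Statement is false → they are NOT the same → Kate is a Knight
In both cases, Kate is a Knight.

Knight


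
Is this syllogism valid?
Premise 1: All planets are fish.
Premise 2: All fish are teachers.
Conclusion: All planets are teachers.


Premise 1: All planets are fish.
Premise 2: All fish are teachers.
Conclusion: All planets are teachers.
Barbara syllogism (AAA-1): All A are B, All B are C → All A are C.
Middle term (fish) distributed in premise 2.

Valid


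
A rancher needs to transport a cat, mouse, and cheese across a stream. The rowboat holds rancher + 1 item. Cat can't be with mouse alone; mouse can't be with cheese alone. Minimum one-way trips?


1. rancher+mouse → 2. rancher ← 3. rancher+cat → 4. rancher+mouse ← 5. rancher+cheese → 6. rancher ← 7. rancher+mouse →
Minimum trips = 7

7


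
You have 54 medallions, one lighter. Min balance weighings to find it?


Each weighing has 3 outcomes (left heavy / balance / right heavy), so k weighings distinguish at most 3^k cases; splitting into three near-equal groups achieves this.
Need 3^k ≥ 54: 3^3 = 27 < 54 ≤ 3^4 = 81
k = ⌈log₃(54)⌉ = 4

4


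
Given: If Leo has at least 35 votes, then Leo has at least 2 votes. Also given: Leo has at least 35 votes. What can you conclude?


Modus ponens: P → Q, P ⊢ Q
P: Leo has at least 35 votes
Q: Leo has at least 2 votes
We have P → Q and P is true.
By modus ponens, Q must be true.

Leo has at least 2 votes


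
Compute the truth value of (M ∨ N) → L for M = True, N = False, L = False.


M = True, N = False, L = False
Step 1: M ∨ N = True OR False = True
Step 2: (True) → L: false only when antecedent=True and L=False.
Result: False

False


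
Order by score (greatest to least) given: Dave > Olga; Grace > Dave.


Constraints: Dave > Olga; Grace > Dave
Method: at each step, the next-highest is the one remaining person who never appears on the smaller side of a constraint between remaining people.
  Step 1: remaining {Olga, Dave, Grace}; on the smaller side: {Olga, Dave} → Grace is next (Grace > Dave).
  Step 2: remaining {Olga, Dave}; on the smaller side: {Olga} → Dave is next (Dave > Olga).
  Step 3: only Olga remains → lowest.
Final ranking (highest to lowest):

Grace > Dave > Olga


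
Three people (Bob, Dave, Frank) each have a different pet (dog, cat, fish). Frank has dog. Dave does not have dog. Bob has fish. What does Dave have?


From clues:
  Frank → dog
  Bob → fish
By elimination, Dave gets the remaining.

cat


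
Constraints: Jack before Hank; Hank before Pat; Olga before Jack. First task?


Constraints: Jack before Hank; Hank before Pat; Olga before Jack
The first task can have nothing scheduled before it, so it must never appear on the right of a 'before'.
Tasks appearing after some 'before': Hank, Pat, Jack.
The only task not in that list is Olga → it is first.

Olga


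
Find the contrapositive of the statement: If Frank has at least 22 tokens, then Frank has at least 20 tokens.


Original: If Frank has at least 22 tokens, then Frank has at least 20 tokens
Contrapositive: If ¬Q, then ¬P
Negate Q: not (Frank has at least 20 tokens)
Negate P: not (Frank has at least 22 tokens)

If not (Frank has at least 20 tokens), then not (Frank has at least 22 tokens).


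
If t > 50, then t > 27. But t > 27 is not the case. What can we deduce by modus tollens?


Modus tollens: P → Q, ¬Q ⊢ ¬P
P: t > 50
Q: t > 27
We have P → Q and Q is false.
By modus tollens, P must be false.

It is not the case that t > 50


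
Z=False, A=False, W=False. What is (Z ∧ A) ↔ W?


Z = False, A = False, W = False
Expression: (Z ∧ A) ↔ W
Step 1: Z ∧ A = False AND False = False
Step 2: (False) ↔ W = (False iff False) = True

True


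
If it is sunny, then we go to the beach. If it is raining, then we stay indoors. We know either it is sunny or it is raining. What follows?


Constructive dilemma: (P → Q) ∧ (R → S), P ∨ R ⊢ Q ∨ S
Premise 1: it is sunny → we go to the beach
Premise 2: it is raining → we stay indoors
Premise 3: it is sunny ∨ it is raining
Case 1: Assuming it is sunny, then by Premise 1, we go to the beach.
Case 2: Assuming it is raining, then by Premise 2, we stay indoors.
Since one of it is sunny or it is raining must hold, we get we go to the beach or we stay indoors.

We go to the beach or we stay indoors.


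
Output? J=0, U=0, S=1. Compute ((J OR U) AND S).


J OR U = 0|0 = 0
0 AND 1 = 0

0


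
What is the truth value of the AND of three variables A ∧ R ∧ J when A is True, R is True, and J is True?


A = True, R = True, J = True
Step 1: A ∧ R = True AND True = True
Step 2: (True) ∧ J = (True) AND True = True
AND is true only when ALL operands are true.

True


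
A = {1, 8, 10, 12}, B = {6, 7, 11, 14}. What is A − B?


A = {1, 8, 10, 12}
B = {6, 7, 11, 14}
Operation: difference A − B
In A but not B: 1, 8, 10, 12

{1, 8, 10, 12}


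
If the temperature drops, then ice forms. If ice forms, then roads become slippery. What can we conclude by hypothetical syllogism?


Hypothetical syllogism: P → Q, Q → R ⊢ P → R
Premise 1: the temperature drops → ice forms
Premise 2: ice forms → roads become slippery
Chain the implications: the middle term (ice forms) links the two.
Conclusion: If the temperature drops, then roads become slippery.

If the temperature drops, then roads become slippery.


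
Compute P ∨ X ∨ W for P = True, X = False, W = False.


P = True, X = False, W = False
Step 1: P ∨ X = True OR False = True
Step 2: True ∨ W = True OR False = True
OR is true when at least one operand is true.

True


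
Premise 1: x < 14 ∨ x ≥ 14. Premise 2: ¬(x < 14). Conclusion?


Disjunctive syllogism: P ∨ Q, ¬P ⊢ Q
Disjunction: x < 14 ∨ x ≥ 14
We know it is not the case that x < 14.
By disjunctive syllogism, the other disjunct must be true.

x ≥ 14


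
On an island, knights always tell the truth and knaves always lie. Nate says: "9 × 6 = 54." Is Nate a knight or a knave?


Statement: "9 × 6 = 54."
Actual: 9 × 6 = 54
Claimed: 54
Statement is TRUE → Nate tells the truth → Knight

Knight


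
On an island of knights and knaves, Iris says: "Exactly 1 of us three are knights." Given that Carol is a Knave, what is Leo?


Iris claims exactly 1 knights among Iris, Carol, Leo.
Given: Carol is a Knave.

Case 1: Iris is a Knight (tells truth)
  Then exactly 1 of the three are knights.
  Counting Iris, Carol: 1 knight(s) so far. Need 0 more → Leo = Knave.
Case 2: Iris is a Knave (lies)
  Then the count is NOT 1.
  If Leo = Knight, count = 1 = 1 → claim would be true, contradicts lie.
  If Leo = Knave, count = 0 ≠ 1 → lie confirmed ✓

Leo is a Knave.

Knave


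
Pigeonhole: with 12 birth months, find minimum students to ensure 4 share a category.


Pigeonhole: to guarantee k in one of n categories, need (k-1)×n + 1.
k = 4, n = 12
Minimum = (4-1) × 12 + 1 = 3 × 12 + 1

37


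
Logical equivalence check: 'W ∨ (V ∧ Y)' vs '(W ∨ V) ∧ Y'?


Expression 1: W ∨ (V ∧ Y)
Expression 2: (W ∨ V) ∧ Y
Truth table (W V Y | Expr1 Expr2):
  T T T |   T     T
  T T F |   T     F   ← differ
  T F T |   T     T
  T F F |   T     F   ← differ
  F T T |   T     T
  F T F |   F     F
  F F T |   F     F
  F F F |   F     F
Counterexample: W=T, V=T, Y=F gives Expr1 = T but Expr2 = F, so the expressions are NOT logically equivalent.

No


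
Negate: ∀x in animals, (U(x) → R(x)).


Original: ∀x (U(x) → R(x))
Rule: ¬∀→∃, ¬∃→∀, negate predicate.
Negation: ∃x (U(x) ∧ ¬R(x))

∃x (U(x) ∧ ¬R(x))


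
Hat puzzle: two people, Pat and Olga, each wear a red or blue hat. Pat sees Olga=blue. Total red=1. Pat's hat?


Total red = 1, Olga = blue
Red accounted for: 0
Remaining for Pat: 1
Pat's hat is red.

red


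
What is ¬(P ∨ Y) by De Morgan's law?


De Morgan's law: ¬(P ∨ Q) ≡ ¬P ∧ ¬Q
¬(P ∨ Y) = ¬P ∧ ¬Y

¬P ∧ ¬Y


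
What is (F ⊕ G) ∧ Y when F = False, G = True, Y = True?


F = False, G = True, Y = True
Step 1: F ⊕ G = False XOR True = True
Step 2: True ∧ Y = True AND True = True
XOR true when exactly one of F,G is true; then AND with Y.

True


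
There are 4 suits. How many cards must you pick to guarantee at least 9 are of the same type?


Pigeonhole: to guarantee k in one of n categories, need (k-1)×n + 1.
k = 9, n = 4
Minimum = (9-1) × 4 + 1 = 8 × 4 + 1

33


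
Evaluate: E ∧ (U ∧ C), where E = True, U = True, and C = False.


E = True, U = True, C = False
Step 1: U ∧ C = True AND False = False
Step 2: E ∧ False = True AND False = False
AND is true only when ALL operands are true.

False


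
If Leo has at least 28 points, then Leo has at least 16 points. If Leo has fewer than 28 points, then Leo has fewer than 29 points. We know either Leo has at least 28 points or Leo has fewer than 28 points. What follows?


Constructive dilemma: (P → Q) ∧ (R → S), P ∨ R ⊢ Q ∨ S
Premise 1: Leo has at least 28 points → Leo has at least 16 points
Premise 2: Leo has fewer than 28 points → Leo has fewer than 29 points
Premise 3: Leo has at least 28 points ∨ Leo has fewer than 28 points
Case 1: Assuming Leo has at least 28 points, then by Premise 1, Leo has at least 16 points.
Case 2: Assuming Leo has fewer than 28 points, then by Premise 2, Leo has fewer than 29 points.
Since one of Leo has at least 28 points or Leo has fewer than 28 points must hold, we get Leo has at least 16 points or Leo has fewer than 29 points.

Leo has at least 16 points or Leo has fewer than 29 points.


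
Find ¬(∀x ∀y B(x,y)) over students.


Original: ∀x ∀y B(x,y)
Rule: ¬∀→∃, ¬∃→∀, negate predicate.
Negation: ∃x ∃y ¬B(x,y)

∃x ∃y ¬B(x,y)


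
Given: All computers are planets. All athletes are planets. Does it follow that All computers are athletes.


Premise 1: All computers are planets.
Premise 2: All athletes are planets.
Conclusion: All computers are athletes.
Fallacy: undistributed middle. planets is predicate in both.
Counterexample: computers and athletes could be disjoint subsets of planets.

Invalid
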